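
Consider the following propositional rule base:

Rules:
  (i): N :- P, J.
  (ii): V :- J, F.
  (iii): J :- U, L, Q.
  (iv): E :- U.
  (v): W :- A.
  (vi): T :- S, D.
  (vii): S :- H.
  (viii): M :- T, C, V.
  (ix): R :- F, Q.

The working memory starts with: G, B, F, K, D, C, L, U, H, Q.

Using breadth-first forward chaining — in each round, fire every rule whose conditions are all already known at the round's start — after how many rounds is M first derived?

3

Round 1: (iii) [J :- U, L, Q.]; (iv) [E :- U.]; (vii) [S :- H.]; (ix) [R :- F, Q.]. New: J, E, S, R.
Round 2: (ii) [V :- J, F.]; (vi) [T :- S, D.]. New: V, T.
Round 3: (viii) [M :- T, C, V.]. New: M.
M first appears in round 3.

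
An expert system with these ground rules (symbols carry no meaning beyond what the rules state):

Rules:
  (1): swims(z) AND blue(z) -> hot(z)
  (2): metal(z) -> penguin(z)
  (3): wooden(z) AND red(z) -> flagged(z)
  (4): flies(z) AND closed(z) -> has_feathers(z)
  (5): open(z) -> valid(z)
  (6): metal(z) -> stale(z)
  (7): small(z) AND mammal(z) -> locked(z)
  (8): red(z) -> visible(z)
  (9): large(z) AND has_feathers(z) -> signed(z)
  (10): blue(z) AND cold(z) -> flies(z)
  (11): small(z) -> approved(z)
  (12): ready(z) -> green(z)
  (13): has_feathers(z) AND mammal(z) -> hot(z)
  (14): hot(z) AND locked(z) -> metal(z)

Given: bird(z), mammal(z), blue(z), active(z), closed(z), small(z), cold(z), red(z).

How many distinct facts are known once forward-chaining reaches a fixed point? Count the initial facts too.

17

Round 1 — (7), (8), (10), (11), derive locked(z), visible(z), flies(z), approved(z).
Round 2 — (4), derive has_feathers(z).
Round 3 — (13), derive hot(z).
Round 4 — (14), derive metal(z).
Round 5 — (2), (6), derive penguin(z), stale(z).
Closure: {active(z), approved(z), bird(z), blue(z), closed(z), cold(z), flies(z), has_feathers(z), hot(z), locked(z), mammal(z), metal(z), penguin(z), red(z), small(z), stale(z), visible(z)} — 17 facts.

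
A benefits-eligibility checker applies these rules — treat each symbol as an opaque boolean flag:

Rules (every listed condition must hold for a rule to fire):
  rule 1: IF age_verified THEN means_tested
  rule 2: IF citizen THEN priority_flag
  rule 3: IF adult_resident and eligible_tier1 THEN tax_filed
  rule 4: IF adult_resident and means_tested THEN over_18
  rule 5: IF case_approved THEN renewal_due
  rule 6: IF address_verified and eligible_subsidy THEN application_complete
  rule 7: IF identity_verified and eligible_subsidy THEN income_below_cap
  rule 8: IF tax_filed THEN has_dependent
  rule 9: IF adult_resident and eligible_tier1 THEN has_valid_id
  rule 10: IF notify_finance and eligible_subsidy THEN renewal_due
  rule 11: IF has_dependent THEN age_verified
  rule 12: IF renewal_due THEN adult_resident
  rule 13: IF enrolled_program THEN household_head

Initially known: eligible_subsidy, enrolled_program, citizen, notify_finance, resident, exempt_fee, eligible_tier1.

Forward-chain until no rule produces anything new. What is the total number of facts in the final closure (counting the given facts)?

Round 1: rule 2 [IF citizen THEN priority_flag]; rule 10 [IF notify_finance and eligible_subsidy THEN renewal_due]; rule 13 [IF enrolled_program THEN household_head]. New: priority_flag, renewal_due, household_head.
Round 2: rule 12 [IF renewal_due THEN adult_resident]. New: adult_resident.
Round 3: rule 3 [IF adult_resident and eligible_tier1 THEN tax_filed]; rule 9 [IF adult_resident and eligible_tier1 THEN has_valid_id]. New: tax_filed, has_valid_id.
Round 4: rule 8 [IF tax_filed THEN has_dependent]. New: has_dependent.
Round 5: rule 11 [IF has_dependent THEN age_verified]. New: age_verified.
Round 6: rule 1 [IF age_verified THEN means_tested]. New: means_tested.
Round 7: rule 4 [IF adult_resident and means_tested THEN over_18]. New: over_18.
Closure: {adult_resident, age_verified, citizen, eligible_subsidy, eligible_tier1, enrolled_program, exempt_fee, has_dependent, has_valid_id, household_head, means_tested, notify_finance, over_18, priority_flag, renewal_due, resident, tax_filed} — 17 facts.

17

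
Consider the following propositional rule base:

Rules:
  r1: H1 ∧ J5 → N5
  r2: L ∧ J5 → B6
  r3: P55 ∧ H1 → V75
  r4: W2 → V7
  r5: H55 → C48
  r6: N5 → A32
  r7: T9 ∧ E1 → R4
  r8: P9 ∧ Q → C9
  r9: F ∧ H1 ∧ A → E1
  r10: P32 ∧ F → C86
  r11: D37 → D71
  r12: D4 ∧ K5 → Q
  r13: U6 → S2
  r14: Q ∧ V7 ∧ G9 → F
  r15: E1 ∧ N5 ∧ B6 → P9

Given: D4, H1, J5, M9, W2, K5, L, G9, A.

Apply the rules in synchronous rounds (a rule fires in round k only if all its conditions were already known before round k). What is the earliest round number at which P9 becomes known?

[1] r1 [H1 ∧ J5 → N5]; r2 [L ∧ J5 → B6]; r4 [W2 → V7]; r12 [D4 ∧ K5 → Q]. ⇒ new: N5, B6, V7, Q.
[2] r6 [N5 → A32]; r14 [Q ∧ V7 ∧ G9 → F]. ⇒ new: A32, F.
[3] r9 [F ∧ H1 ∧ A → E1]. ⇒ new: E1.
[4] r15 [E1 ∧ N5 ∧ B6 → P9]. ⇒ new: P9.
P9 first appears in round 4.

4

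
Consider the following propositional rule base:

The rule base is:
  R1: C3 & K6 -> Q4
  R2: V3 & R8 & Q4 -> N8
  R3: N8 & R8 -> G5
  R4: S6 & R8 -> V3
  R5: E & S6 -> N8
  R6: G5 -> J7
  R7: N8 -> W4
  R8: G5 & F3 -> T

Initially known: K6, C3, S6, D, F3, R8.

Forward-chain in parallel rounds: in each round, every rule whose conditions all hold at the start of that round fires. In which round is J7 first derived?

Round 1 fires R1, R4, giving Q4, V3.
Round 2 fires R2, giving N8.
Round 3 fires R3, R7, giving G5, W4.
Round 4 fires R6, R8, giving J7, T.
J7 first appears in round 4.

4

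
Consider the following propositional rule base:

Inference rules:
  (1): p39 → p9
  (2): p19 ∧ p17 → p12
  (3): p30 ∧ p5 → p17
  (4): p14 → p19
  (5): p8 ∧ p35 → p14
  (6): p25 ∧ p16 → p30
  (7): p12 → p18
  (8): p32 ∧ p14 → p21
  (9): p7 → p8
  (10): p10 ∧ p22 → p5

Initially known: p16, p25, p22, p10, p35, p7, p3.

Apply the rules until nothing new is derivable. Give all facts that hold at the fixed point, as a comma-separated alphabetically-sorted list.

p10, p12, p14, p16, p17, p18, p19, p22, p25, p3, p30, p35, p5, p7, p8

Round 1: (6) [p25 ∧ p16 → p30]; (9) [p7 → p8]; (10) [p10 ∧ p22 → p5]. Adds p30, p8, p5.
Round 2: (3) [p30 ∧ p5 → p17]; (5) [p8 ∧ p35 → p14]. Adds p17, p14.
Round 3: (4) [p14 → p19]. Adds p19.
Round 4: (2) [p19 ∧ p17 → p12]. Adds p12.
Round 5: (7) [p12 → p18]. Adds p18.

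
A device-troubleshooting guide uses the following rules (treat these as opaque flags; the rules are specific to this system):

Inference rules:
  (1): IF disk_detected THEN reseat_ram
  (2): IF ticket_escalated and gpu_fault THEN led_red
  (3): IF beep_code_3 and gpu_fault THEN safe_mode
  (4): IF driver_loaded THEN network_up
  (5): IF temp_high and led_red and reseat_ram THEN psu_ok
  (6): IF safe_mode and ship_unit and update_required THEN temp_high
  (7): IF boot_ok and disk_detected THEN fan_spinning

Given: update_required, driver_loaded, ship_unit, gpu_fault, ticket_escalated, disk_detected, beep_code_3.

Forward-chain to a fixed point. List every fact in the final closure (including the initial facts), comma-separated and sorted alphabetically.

beep_code_3, disk_detected, driver_loaded, gpu_fault, led_red, network_up, psu_ok, reseat_ram, safe_mode, ship_unit, temp_high, ticket_escalated, update_required

Round 1 fires (1), (2), (3), (4), giving reseat_ram, led_red, safe_mode, network_up.
Round 2 fires (6), giving temp_high.
Round 3 fires (5), giving psu_ok.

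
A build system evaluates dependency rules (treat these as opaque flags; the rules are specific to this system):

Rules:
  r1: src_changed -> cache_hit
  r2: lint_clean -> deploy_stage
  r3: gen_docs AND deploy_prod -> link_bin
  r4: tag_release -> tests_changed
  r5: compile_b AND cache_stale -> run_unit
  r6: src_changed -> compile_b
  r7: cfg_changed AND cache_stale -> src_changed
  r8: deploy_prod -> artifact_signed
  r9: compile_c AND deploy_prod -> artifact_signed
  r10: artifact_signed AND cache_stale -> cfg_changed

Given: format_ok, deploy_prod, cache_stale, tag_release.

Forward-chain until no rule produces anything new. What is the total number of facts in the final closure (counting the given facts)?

11

Round 1 — r4, r8, derive tests_changed, artifact_signed.
Round 2 — r10, derive cfg_changed.
Round 3 — r7, derive src_changed.
Round 4 — r1, r6, derive cache_hit, compile_b.
Round 5 — r5, derive run_unit.
Closure: {artifact_signed, cache_hit, cache_stale, cfg_changed, compile_b, deploy_prod, format_ok, run_unit, src_changed, tag_release, tests_changed} — 11 facts.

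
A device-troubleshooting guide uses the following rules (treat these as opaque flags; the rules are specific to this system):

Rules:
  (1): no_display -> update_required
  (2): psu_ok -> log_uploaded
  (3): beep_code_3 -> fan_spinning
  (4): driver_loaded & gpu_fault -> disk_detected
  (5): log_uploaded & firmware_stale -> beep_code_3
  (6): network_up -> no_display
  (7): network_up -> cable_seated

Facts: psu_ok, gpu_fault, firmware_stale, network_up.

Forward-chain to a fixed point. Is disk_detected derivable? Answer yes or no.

no

Round 1 — (2), (6), (7), derive log_uploaded, no_display, cable_seated.
Round 2 — (1), (5), derive update_required, beep_code_3.
Round 3 — (3), derive fan_spinning.
Fixed point reached. disk_detected is concluded only by (4); (4) needs driver_loaded (never derived).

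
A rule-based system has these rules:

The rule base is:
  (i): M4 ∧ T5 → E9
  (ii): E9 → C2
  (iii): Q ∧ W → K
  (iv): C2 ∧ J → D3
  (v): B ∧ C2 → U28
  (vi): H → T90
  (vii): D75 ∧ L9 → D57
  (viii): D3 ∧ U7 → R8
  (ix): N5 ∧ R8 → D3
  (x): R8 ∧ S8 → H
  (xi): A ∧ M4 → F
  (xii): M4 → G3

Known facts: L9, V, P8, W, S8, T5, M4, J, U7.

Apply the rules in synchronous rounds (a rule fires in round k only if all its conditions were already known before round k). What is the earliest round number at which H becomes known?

[1] (i) [M4 ∧ T5 → E9]; (xii) [M4 → G3]. ⇒ new: E9, G3.
[2] (ii) [E9 → C2]. ⇒ new: C2.
[3] (iv) [C2 ∧ J → D3]. ⇒ new: D3.
[4] (viii) [D3 ∧ U7 → R8]. ⇒ new: R8.
[5] (x) [R8 ∧ S8 → H]. ⇒ new: H.
H first appears in round 5.

5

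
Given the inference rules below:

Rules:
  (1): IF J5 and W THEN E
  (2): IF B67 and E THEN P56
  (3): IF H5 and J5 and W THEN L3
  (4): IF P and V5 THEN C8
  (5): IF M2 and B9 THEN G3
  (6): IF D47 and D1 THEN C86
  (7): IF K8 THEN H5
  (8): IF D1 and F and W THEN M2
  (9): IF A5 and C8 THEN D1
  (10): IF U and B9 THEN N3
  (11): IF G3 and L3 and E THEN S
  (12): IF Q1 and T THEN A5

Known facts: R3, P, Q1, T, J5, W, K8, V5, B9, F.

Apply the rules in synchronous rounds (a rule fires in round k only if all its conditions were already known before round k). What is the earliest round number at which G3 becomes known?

[1] (1) [IF J5 and W THEN E]; (4) [IF P and V5 THEN C8]; (7) [IF K8 THEN H5]; (12) [IF Q1 and T THEN A5]. ⇒ new: E, C8, H5, A5.
[2] (3) [IF H5 and J5 and W THEN L3]; (9) [IF A5 and C8 THEN D1]. ⇒ new: L3, D1.
[3] (8) [IF D1 and F and W THEN M2]. ⇒ new: M2.
[4] (5) [IF M2 and B9 THEN G3]. ⇒ new: G3.
G3 first appears in round 4.

4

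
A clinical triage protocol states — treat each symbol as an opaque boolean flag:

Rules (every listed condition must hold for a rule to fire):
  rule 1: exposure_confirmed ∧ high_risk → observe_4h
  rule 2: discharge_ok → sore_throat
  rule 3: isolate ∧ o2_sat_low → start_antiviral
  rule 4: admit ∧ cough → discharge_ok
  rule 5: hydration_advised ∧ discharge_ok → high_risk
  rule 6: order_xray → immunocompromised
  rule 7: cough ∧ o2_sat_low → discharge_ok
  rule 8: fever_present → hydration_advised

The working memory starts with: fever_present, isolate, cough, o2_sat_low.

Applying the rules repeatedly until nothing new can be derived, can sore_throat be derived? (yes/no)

yes

Round 1: rule 3 [isolate ∧ o2_sat_low → start_antiviral]; rule 7 [cough ∧ o2_sat_low → discharge_ok]; rule 8 [fever_present → hydration_advised]. New: start_antiviral, discharge_ok, hydration_advised.
Round 2: rule 2 [discharge_ok → sore_throat]; rule 5 [hydration_advised ∧ discharge_ok → high_risk]. New: sore_throat, high_risk.
sore_throat appears in round 2, so it is derivable.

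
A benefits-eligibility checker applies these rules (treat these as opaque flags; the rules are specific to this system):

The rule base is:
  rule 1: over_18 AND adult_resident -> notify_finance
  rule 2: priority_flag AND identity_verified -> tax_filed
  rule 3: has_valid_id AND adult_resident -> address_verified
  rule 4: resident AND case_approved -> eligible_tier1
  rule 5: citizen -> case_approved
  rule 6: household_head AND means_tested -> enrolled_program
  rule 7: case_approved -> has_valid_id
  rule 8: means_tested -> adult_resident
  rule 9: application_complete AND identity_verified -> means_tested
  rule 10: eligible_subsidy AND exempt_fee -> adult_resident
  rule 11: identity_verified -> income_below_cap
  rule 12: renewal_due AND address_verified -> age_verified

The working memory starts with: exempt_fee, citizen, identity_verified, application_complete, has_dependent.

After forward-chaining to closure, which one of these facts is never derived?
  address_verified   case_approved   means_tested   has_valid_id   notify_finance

Round 1 fires rule 5, rule 9, rule 11, giving case_approved, means_tested, income_below_cap.
Round 2 fires rule 7, rule 8, giving has_valid_id, adult_resident.
Round 3 fires rule 3, giving address_verified.
Derived: means_tested (round 1), address_verified (round 3), case_approved (round 1), has_valid_id (round 2). notify_finance never appears in any round.

notify_finance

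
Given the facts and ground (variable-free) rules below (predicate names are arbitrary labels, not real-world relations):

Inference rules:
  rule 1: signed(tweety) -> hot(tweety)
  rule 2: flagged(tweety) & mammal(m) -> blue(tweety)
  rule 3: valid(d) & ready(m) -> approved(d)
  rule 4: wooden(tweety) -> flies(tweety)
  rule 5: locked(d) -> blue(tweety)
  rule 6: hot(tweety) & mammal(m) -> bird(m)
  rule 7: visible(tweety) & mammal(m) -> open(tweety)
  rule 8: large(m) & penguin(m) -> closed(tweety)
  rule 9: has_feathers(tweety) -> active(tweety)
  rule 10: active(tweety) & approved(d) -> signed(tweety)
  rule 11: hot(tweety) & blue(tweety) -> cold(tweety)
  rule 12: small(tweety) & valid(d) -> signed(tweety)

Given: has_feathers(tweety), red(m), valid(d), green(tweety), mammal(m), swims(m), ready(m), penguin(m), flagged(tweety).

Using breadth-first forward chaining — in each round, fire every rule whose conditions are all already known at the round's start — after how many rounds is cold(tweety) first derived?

4

Round 1: rule 2 [flagged(tweety) & mammal(m) -> blue(tweety)]; rule 3 [valid(d) & ready(m) -> approved(d)]; rule 9 [has_feathers(tweety) -> active(tweety)]. Adds blue(tweety), approved(d), active(tweety).
Round 2: rule 10 [active(tweety) & approved(d) -> signed(tweety)]. Adds signed(tweety).
Round 3: rule 1 [signed(tweety) -> hot(tweety)]. Adds hot(tweety).
Round 4: rule 6 [hot(tweety) & mammal(m) -> bird(m)]; rule 11 [hot(tweety) & blue(tweety) -> cold(tweety)]. Adds bird(m), cold(tweety).
cold(tweety) first appears in round 4.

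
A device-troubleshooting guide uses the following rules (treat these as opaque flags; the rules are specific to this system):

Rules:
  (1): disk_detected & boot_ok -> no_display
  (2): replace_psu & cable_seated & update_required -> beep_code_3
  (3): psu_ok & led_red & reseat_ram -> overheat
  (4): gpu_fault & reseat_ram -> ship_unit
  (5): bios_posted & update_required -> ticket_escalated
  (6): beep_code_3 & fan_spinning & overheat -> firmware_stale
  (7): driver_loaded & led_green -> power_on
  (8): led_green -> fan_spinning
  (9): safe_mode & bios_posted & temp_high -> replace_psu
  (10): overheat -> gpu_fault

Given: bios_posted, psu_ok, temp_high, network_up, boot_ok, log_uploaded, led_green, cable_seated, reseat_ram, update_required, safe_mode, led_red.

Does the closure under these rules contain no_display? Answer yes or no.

no

Round 1 — (3), (5), (8), (9), derive overheat, ticket_escalated, fan_spinning, replace_psu.
Round 2 — (2), (10), derive beep_code_3, gpu_fault.
Round 3 — (4), (6), derive ship_unit, firmware_stale.
Fixed point reached. no_display is concluded only by (1); (1) needs disk_detected (never derived).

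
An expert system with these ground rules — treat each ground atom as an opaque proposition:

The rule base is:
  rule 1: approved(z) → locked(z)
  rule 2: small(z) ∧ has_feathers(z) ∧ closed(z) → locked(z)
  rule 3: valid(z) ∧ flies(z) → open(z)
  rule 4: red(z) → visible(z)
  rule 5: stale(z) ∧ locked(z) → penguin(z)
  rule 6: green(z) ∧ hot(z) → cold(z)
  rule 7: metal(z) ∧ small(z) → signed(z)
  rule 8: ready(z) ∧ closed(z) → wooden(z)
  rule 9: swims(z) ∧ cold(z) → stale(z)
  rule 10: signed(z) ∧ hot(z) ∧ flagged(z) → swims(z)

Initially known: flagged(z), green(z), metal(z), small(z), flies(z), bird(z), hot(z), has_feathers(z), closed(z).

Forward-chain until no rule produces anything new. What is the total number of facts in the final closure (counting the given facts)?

Round 1: rule 2 [small(z) ∧ has_feathers(z) ∧ closed(z) → locked(z)]; rule 6 [green(z) ∧ hot(z) → cold(z)]; rule 7 [metal(z) ∧ small(z) → signed(z)]. Adds locked(z), cold(z), signed(z).
Round 2: rule 10 [signed(z) ∧ hot(z) ∧ flagged(z) → swims(z)]. Adds swims(z).
Round 3: rule 9 [swims(z) ∧ cold(z) → stale(z)]. Adds stale(z).
Round 4: rule 5 [stale(z) ∧ locked(z) → penguin(z)]. Adds penguin(z).
Closure: {bird(z), closed(z), cold(z), flagged(z), flies(z), green(z), has_feathers(z), hot(z), locked(z), metal(z), penguin(z), signed(z), small(z), stale(z), swims(z)} — 15 facts.

15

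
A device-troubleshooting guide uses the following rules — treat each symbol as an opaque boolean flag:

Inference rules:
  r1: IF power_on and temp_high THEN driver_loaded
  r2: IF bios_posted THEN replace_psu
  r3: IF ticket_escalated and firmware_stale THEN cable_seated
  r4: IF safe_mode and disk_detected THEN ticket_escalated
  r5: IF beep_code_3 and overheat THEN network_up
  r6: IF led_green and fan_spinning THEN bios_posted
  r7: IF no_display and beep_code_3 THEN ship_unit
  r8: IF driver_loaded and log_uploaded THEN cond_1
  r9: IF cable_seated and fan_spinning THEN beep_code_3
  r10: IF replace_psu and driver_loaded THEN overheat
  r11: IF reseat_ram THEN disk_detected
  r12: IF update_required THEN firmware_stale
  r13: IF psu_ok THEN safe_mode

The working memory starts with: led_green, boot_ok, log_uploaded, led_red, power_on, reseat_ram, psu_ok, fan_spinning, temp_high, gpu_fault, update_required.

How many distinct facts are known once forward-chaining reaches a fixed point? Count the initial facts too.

Round 1: r1 [IF power_on and temp_high THEN driver_loaded]; r6 [IF led_green and fan_spinning THEN bios_posted]; r11 [IF reseat_ram THEN disk_detected]; r12 [IF update_required THEN firmware_stale]; r13 [IF psu_ok THEN safe_mode]. New: driver_loaded, bios_posted, disk_detected, firmware_stale, safe_mode.
Round 2: r2 [IF bios_posted THEN replace_psu]; r4 [IF safe_mode and disk_detected THEN ticket_escalated]; r8 [IF driver_loaded and log_uploaded THEN cond_1]. New: replace_psu, ticket_escalated, cond_1.
Round 3: r3 [IF ticket_escalated and firmware_stale THEN cable_seated]; r10 [IF replace_psu and driver_loaded THEN overheat]. New: cable_seated, overheat.
Round 4: r9 [IF cable_seated and fan_spinning THEN beep_code_3]. New: beep_code_3.
Round 5: r5 [IF beep_code_3 and overheat THEN network_up]. New: network_up.
Closure: {beep_code_3, bios_posted, boot_ok, cable_seated, cond_1, disk_detected, driver_loaded, fan_spinning, firmware_stale, gpu_fault, led_green, led_red, log_uploaded, network_up, overheat, power_on, psu_ok, replace_psu, reseat_ram, safe_mode, temp_high, ticket_escalated, update_required} — 23 facts.

23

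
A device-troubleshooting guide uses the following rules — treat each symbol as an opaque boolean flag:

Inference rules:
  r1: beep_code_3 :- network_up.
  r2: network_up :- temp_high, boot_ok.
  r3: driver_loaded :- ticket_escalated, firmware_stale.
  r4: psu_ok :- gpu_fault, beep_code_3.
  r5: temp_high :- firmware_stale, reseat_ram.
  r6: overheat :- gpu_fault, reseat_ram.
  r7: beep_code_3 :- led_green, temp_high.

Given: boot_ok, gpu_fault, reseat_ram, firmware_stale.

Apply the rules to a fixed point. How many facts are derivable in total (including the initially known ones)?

9

Round 1 fires r5, r6, giving temp_high, overheat.
Round 2 fires r2, giving network_up.
Round 3 fires r1, giving beep_code_3.
Round 4 fires r4, giving psu_ok.
Closure: {beep_code_3, boot_ok, firmware_stale, gpu_fault, network_up, overheat, psu_ok, reseat_ram, temp_high} — 9 facts.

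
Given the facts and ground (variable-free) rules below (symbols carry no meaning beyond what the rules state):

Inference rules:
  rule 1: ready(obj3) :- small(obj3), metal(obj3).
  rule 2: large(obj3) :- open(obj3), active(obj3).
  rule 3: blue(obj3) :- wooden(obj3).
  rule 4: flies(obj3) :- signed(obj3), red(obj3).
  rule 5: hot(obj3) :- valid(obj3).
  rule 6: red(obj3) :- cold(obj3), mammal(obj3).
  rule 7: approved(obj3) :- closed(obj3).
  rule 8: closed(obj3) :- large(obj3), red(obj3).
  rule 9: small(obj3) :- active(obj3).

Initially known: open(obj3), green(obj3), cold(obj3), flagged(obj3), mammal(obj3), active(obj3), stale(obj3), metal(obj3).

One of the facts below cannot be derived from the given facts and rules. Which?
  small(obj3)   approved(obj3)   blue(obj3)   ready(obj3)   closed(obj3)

blue(obj3)

[1] rule 2 [large(obj3) :- open(obj3), active(obj3).]; rule 6 [red(obj3) :- cold(obj3), mammal(obj3).]; rule 9 [small(obj3) :- active(obj3).]. ⇒ new: large(obj3), red(obj3), small(obj3).
[2] rule 1 [ready(obj3) :- small(obj3), metal(obj3).]; rule 8 [closed(obj3) :- large(obj3), red(obj3).]. ⇒ new: ready(obj3), closed(obj3).
[3] rule 7 [approved(obj3) :- closed(obj3).]. ⇒ new: approved(obj3).
Derived: small(obj3) (round 1), closed(obj3) (round 2), approved(obj3) (round 3), ready(obj3) (round 2). blue(obj3) never appears in any round.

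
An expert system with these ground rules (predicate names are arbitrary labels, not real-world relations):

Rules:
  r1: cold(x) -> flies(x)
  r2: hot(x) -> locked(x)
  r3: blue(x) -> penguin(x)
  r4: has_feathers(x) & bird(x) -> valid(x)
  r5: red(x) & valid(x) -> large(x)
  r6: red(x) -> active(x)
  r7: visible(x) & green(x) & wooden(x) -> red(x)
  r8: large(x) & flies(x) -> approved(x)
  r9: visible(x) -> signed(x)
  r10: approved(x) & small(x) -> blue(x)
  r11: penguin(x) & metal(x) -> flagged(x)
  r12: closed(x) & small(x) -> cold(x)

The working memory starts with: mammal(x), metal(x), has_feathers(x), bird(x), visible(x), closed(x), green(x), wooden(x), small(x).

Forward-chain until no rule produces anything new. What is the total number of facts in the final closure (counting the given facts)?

20

Round 1 — r4, r7, r9, r12, derive valid(x), red(x), signed(x), cold(x).
Round 2 — r1, r5, r6, derive flies(x), large(x), active(x).
Round 3 — r8, derive approved(x).
Round 4 — r10, derive blue(x).
Round 5 — r3, derive penguin(x).
Round 6 — r11, derive flagged(x).
Closure: {active(x), approved(x), bird(x), blue(x), closed(x), cold(x), flagged(x), flies(x), green(x), has_feathers(x), large(x), mammal(x), metal(x), penguin(x), red(x), signed(x), small(x), valid(x), visible(x), wooden(x)} — 20 facts.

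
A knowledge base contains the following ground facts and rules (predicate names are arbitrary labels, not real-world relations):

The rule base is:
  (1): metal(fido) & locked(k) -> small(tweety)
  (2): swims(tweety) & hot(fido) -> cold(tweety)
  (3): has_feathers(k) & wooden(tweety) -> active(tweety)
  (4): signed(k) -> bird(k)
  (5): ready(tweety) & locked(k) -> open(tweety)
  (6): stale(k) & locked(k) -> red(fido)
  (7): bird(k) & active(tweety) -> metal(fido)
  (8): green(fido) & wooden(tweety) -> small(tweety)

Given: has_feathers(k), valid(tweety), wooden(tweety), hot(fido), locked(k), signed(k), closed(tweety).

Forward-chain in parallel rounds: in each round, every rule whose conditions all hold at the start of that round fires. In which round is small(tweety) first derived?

Round 1 — (3), (4), derive active(tweety), bird(k).
Round 2 — (7), derive metal(fido).
Round 3 — (1), derive small(tweety).
small(tweety) first appears in round 3.

3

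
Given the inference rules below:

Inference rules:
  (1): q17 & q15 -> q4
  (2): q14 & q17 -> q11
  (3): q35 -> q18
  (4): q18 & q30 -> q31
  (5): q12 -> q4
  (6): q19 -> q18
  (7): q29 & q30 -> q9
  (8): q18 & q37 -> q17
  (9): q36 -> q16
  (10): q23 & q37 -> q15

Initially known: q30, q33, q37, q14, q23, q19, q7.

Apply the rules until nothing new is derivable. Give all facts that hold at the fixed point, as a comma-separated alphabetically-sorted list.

Round 1 fires (6), (10), giving q18, q15.
Round 2 fires (4), (8), giving q31, q17.
Round 3 fires (1), (2), giving q4, q11.

q11, q14, q15, q17, q18, q19, q23, q30, q31, q33, q37, q4, q7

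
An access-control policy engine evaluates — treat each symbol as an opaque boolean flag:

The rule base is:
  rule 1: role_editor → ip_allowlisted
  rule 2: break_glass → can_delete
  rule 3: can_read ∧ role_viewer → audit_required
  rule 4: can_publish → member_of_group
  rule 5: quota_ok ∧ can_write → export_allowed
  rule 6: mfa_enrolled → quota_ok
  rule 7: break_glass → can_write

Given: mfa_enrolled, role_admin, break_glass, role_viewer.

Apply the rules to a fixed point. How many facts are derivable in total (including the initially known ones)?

[1] rule 2 [break_glass → can_delete]; rule 6 [mfa_enrolled → quota_ok]; rule 7 [break_glass → can_write]. ⇒ new: can_delete, quota_ok, can_write.
[2] rule 5 [quota_ok ∧ can_write → export_allowed]. ⇒ new: export_allowed.
Closure: {break_glass, can_delete, can_write, export_allowed, mfa_enrolled, quota_ok, role_admin, role_viewer} — 8 facts.

8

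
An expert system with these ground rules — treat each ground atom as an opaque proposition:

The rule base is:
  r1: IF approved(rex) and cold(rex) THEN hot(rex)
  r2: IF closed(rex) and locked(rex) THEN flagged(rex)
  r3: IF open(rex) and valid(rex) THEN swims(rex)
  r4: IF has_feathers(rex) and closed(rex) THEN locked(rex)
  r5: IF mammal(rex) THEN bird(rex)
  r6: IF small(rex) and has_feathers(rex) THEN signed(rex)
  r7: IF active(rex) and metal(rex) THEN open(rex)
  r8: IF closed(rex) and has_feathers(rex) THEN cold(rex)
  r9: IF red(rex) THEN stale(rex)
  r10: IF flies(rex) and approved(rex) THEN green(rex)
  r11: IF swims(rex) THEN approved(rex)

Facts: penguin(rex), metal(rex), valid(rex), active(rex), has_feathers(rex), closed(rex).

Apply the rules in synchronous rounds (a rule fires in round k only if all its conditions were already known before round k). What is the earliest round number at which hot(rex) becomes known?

4

Round 1 fires r4, r7, r8, giving locked(rex), open(rex), cold(rex).
Round 2 fires r2, r3, giving flagged(rex), swims(rex).
Round 3 fires r11, giving approved(rex).
Round 4 fires r1, giving hot(rex).
hot(rex) first appears in round 4.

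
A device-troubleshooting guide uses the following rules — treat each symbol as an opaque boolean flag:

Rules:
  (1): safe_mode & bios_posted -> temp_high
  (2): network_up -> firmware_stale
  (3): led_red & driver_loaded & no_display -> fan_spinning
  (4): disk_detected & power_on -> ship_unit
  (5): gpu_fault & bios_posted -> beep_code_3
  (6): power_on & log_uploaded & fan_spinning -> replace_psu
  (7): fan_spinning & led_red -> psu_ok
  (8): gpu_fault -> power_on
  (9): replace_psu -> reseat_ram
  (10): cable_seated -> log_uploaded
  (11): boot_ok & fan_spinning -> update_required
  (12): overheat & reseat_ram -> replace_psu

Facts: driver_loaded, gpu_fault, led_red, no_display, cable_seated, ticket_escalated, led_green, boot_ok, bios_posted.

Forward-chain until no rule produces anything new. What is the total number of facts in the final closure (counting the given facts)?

17

Round 1 — (3), (5), (8), (10), derive fan_spinning, beep_code_3, power_on, log_uploaded.
Round 2 — (6), (7), (11), derive replace_psu, psu_ok, update_required.
Round 3 — (9), derive reseat_ram.
Closure: {beep_code_3, bios_posted, boot_ok, cable_seated, driver_loaded, fan_spinning, gpu_fault, led_green, led_red, log_uploaded, no_display, power_on, psu_ok, replace_psu, reseat_ram, ticket_escalated, update_required} — 17 facts.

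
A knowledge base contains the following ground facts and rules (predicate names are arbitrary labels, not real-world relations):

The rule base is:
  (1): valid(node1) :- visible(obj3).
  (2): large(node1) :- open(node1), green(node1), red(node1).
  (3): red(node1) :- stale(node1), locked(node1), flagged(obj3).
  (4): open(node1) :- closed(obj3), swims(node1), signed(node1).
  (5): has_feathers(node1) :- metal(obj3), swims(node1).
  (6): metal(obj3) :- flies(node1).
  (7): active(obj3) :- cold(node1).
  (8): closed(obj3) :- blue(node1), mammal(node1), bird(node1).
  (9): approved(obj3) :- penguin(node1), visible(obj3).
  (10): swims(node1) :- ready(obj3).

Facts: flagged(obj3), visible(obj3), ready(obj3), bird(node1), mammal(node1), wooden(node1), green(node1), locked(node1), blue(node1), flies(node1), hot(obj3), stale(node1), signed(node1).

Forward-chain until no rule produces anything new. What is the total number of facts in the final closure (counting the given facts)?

Round 1 fires (1), (3), (6), (8), (10), giving valid(node1), red(node1), metal(obj3), closed(obj3), swims(node1).
Round 2 fires (4), (5), giving open(node1), has_feathers(node1).
Round 3 fires (2), giving large(node1).
Closure: {bird(node1), blue(node1), closed(obj3), flagged(obj3), flies(node1), green(node1), has_feathers(node1), hot(obj3), large(node1), locked(node1), mammal(node1), metal(obj3), open(node1), ready(obj3), red(node1), signed(node1), stale(node1), swims(node1), valid(node1), visible(obj3), wooden(node1)} — 21 facts.

21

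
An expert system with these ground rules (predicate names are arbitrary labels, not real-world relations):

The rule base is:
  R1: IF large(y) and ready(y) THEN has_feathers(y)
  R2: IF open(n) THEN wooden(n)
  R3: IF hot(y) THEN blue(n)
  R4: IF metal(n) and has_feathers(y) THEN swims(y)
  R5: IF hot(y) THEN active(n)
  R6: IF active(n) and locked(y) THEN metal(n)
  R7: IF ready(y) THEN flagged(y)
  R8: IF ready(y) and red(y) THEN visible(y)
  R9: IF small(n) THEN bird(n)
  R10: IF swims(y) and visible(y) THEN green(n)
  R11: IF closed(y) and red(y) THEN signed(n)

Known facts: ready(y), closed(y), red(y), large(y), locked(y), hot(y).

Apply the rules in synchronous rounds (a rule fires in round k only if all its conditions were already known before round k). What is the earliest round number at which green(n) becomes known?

4

Round 1 — R1, R3, R5, R7, R8, R11, derive has_feathers(y), blue(n), active(n), flagged(y), visible(y), signed(n).
Round 2 — R6, derive metal(n).
Round 3 — R4, derive swims(y).
Round 4 — R10, derive green(n).
green(n) first appears in round 4.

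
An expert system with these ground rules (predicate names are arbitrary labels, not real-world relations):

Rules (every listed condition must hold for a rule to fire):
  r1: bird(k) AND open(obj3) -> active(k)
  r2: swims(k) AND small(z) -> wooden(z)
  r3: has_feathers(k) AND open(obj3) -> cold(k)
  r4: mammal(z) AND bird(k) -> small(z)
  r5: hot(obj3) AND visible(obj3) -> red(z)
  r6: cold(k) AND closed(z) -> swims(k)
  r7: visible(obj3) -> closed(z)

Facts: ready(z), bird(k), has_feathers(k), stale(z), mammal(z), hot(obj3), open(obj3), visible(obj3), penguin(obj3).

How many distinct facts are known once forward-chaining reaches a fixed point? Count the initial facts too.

Round 1: r1 [bird(k) AND open(obj3) -> active(k)]; r3 [has_feathers(k) AND open(obj3) -> cold(k)]; r4 [mammal(z) AND bird(k) -> small(z)]; r5 [hot(obj3) AND visible(obj3) -> red(z)]; r7 [visible(obj3) -> closed(z)]. New: active(k), cold(k), small(z), red(z), closed(z).
Round 2: r6 [cold(k) AND closed(z) -> swims(k)]. New: swims(k).
Round 3: r2 [swims(k) AND small(z) -> wooden(z)]. New: wooden(z).
Closure: {active(k), bird(k), closed(z), cold(k), has_feathers(k), hot(obj3), mammal(z), open(obj3), penguin(obj3), ready(z), red(z), small(z), stale(z), swims(k), visible(obj3), wooden(z)} — 16 facts.

16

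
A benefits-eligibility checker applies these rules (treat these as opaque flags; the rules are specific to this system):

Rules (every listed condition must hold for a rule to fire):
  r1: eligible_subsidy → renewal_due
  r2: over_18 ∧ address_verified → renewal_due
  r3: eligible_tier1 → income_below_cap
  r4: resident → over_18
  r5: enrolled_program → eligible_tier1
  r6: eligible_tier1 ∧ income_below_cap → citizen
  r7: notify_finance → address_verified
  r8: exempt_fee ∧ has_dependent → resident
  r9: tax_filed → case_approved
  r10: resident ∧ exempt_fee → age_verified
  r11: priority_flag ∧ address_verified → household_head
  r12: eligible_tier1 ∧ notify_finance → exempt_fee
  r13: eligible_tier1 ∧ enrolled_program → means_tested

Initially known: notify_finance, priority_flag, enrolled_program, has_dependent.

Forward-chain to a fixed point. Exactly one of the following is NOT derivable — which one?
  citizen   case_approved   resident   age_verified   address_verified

Round 1 — r5, r7, derive eligible_tier1, address_verified.
Round 2 — r3, r11, r12, r13, derive income_below_cap, household_head, exempt_fee, means_tested.
Round 3 — r6, r8, derive citizen, resident.
Round 4 — r4, r10, derive over_18, age_verified.
Round 5 — r2, derive renewal_due.
Derived: address_verified (round 1), age_verified (round 4), resident (round 3), citizen (round 3). case_approved never appears in any round.

case_approved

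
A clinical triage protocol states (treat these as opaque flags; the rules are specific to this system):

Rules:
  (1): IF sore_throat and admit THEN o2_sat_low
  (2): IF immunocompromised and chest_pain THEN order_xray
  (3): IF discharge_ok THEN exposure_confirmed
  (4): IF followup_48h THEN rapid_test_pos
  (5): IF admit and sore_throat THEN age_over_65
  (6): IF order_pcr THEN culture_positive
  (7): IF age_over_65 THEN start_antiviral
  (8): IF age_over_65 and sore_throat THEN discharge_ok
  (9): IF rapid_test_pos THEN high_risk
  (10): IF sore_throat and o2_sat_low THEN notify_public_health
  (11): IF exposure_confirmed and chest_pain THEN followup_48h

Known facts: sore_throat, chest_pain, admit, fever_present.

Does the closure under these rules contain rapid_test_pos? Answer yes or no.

Round 1 — (1), (5), derive o2_sat_low, age_over_65.
Round 2 — (7), (8), (10), derive start_antiviral, discharge_ok, notify_public_health.
Round 3 — (3), derive exposure_confirmed.
Round 4 — (11), derive followup_48h.
Round 5 — (4), derive rapid_test_pos.
Round 6 — (9), derive high_risk.
rapid_test_pos appears in round 5, so it is derivable.

yes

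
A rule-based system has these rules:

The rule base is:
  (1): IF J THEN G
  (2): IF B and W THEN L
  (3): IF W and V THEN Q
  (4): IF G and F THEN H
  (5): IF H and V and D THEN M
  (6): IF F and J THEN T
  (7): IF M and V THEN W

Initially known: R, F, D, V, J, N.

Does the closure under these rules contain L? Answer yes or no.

Round 1 fires (1), (6), giving G, T.
Round 2 fires (4), giving H.
Round 3 fires (5), giving M.
Round 4 fires (7), giving W.
Round 5 fires (3), giving Q.
Fixed point reached. L is concluded only by (2); (2) needs B (never derived).

no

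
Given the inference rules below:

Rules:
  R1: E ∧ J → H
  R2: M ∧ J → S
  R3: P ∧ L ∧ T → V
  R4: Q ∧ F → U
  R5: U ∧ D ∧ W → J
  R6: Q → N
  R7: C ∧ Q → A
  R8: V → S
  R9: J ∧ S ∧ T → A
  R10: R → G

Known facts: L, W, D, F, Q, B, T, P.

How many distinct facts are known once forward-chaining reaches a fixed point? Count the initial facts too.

14

Round 1: R3 [P ∧ L ∧ T → V]; R4 [Q ∧ F → U]; R6 [Q → N]. Adds V, U, N.
Round 2: R5 [U ∧ D ∧ W → J]; R8 [V → S]. Adds J, S.
Round 3: R9 [J ∧ S ∧ T → A]. Adds A.
Closure: {A, B, D, F, J, L, N, P, Q, S, T, U, V, W} — 14 facts.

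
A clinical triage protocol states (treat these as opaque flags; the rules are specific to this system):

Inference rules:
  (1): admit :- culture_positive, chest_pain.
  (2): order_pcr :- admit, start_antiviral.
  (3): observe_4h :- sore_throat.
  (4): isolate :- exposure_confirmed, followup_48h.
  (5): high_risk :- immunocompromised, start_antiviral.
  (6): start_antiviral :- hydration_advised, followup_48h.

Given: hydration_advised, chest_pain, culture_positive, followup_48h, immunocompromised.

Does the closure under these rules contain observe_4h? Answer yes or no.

Round 1: (1) [admit :- culture_positive, chest_pain.]; (6) [start_antiviral :- hydration_advised, followup_48h.]. New: admit, start_antiviral.
Round 2: (2) [order_pcr :- admit, start_antiviral.]; (5) [high_risk :- immunocompromised, start_antiviral.]. New: order_pcr, high_risk.
Fixed point reached. observe_4h is concluded only by (3); (3) needs sore_throat (never derived).

no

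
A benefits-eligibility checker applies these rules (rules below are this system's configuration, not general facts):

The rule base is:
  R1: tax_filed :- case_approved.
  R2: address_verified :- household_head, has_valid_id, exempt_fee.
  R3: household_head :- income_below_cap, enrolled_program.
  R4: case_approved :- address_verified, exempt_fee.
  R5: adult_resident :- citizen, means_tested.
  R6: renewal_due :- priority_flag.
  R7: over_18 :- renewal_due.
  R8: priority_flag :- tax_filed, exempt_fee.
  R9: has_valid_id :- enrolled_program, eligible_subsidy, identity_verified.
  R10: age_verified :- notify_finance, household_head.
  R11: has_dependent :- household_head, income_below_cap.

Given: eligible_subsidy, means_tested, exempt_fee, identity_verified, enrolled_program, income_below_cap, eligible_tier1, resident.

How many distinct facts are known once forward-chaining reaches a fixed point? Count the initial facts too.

17

Round 1: R3 [household_head :- income_below_cap, enrolled_program.]; R9 [has_valid_id :- enrolled_program, eligible_subsidy, identity_verified.]. Adds household_head, has_valid_id.
Round 2: R2 [address_verified :- household_head, has_valid_id, exempt_fee.]; R11 [has_dependent :- household_head, income_below_cap.]. Adds address_verified, has_dependent.
Round 3: R4 [case_approved :- address_verified, exempt_fee.]. Adds case_approved.
Round 4: R1 [tax_filed :- case_approved.]. Adds tax_filed.
Round 5: R8 [priority_flag :- tax_filed, exempt_fee.]. Adds priority_flag.
Round 6: R6 [renewal_due :- priority_flag.]. Adds renewal_due.
Round 7: R7 [over_18 :- renewal_due.]. Adds over_18.
Closure: {address_verified, case_approved, eligible_subsidy, eligible_tier1, enrolled_program, exempt_fee, has_dependent, has_valid_id, household_head, identity_verified, income_below_cap, means_tested, over_18, priority_flag, renewal_due, resident, tax_filed} — 17 facts.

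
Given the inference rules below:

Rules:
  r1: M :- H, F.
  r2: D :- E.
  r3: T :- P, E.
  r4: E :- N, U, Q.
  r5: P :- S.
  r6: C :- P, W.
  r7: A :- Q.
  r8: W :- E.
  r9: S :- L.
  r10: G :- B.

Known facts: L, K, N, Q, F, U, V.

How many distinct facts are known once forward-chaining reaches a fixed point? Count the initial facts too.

15

Round 1 — r4, r7, r9, derive E, A, S.
Round 2 — r2, r5, r8, derive D, P, W.
Round 3 — r3, r6, derive T, C.
Closure: {A, C, D, E, F, K, L, N, P, Q, S, T, U, V, W} — 15 facts.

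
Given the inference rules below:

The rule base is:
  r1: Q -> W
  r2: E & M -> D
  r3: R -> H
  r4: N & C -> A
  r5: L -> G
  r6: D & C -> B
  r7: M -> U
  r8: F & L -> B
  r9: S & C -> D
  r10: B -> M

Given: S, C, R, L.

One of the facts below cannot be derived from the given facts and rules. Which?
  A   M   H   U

[1] r3 [R -> H]; r5 [L -> G]; r9 [S & C -> D]. ⇒ new: H, G, D.
[2] r6 [D & C -> B]. ⇒ new: B.
[3] r10 [B -> M]. ⇒ new: M.
[4] r7 [M -> U]. ⇒ new: U.
Derived: H (round 1), U (round 4), M (round 3). A never appears in any round.

A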